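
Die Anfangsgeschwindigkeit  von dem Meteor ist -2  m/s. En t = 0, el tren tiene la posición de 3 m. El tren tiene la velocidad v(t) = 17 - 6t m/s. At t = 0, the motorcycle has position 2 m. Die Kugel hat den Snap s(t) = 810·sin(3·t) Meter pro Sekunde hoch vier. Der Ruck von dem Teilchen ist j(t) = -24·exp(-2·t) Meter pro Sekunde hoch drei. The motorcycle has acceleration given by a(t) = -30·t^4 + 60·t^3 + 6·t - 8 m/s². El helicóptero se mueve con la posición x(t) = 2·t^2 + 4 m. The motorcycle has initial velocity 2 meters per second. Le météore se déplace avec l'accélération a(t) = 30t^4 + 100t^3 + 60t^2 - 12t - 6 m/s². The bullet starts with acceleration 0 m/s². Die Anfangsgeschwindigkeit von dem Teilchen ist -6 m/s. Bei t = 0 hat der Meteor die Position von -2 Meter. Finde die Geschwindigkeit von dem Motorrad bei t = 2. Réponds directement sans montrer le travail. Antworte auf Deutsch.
Die Antwort ist 46.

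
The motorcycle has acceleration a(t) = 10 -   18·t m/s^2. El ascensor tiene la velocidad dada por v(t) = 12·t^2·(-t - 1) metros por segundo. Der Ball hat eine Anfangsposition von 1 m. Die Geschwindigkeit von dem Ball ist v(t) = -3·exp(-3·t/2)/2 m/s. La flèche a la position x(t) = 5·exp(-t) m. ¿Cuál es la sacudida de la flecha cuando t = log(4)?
Partiendo de la posición x(t) = 5·exp(-t), tomamos 3 derivadas. La derivada de la posición da la velocidad: v(t) = -5·exp(-t). Tomando d/dt de v(t), encontramos a(t) = 5·exp(-t). Tomando d/dt de a(t), encontramos j(t) = -5·exp(-t). Usando j(t) = -5·exp(-t) y sustituyendo t = log(4), encontramos j = -5/4.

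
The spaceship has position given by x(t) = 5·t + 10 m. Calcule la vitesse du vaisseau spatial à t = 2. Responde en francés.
Pour résoudre ceci, nous devons prendre 1 dérivée de notre équation de la position x(t) = 5·t + 10. La dérivée de la position donne la vitesse: v(t) = 5. Nous avons la vitesse v(t) = 5. En substituant t = 2: v(2) = 5.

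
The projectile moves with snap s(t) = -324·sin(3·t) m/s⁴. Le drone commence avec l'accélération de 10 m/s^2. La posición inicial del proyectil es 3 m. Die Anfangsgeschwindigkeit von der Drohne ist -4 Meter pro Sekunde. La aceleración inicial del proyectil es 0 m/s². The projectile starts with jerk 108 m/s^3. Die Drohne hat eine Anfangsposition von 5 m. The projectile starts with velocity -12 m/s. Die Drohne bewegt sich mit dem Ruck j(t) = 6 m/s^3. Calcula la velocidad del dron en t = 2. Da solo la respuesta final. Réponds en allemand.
Die Geschwindigkeit bei t = 2 ist v = 28.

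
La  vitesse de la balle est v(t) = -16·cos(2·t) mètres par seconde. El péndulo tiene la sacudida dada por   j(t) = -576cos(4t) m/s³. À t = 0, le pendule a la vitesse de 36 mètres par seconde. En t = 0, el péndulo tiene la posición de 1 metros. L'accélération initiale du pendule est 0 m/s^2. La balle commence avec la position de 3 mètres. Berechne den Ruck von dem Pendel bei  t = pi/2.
Wir haben den Ruck j(t) = -576·cos(4·t). Durch Einsetzen von t = pi/2: j(pi/2) = -576.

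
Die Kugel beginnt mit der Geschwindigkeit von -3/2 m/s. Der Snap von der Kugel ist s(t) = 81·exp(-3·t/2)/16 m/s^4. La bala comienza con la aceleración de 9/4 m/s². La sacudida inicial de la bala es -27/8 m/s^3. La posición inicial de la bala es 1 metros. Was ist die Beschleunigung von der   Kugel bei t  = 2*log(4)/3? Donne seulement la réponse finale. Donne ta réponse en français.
La réponse est 9/16.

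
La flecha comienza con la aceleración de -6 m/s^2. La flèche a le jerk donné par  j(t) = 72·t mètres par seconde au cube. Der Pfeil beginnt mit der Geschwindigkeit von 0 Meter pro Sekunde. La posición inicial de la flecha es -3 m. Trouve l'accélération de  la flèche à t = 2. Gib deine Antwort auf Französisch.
Pour résoudre ceci, nous devons prendre 1 intégrale de notre équation du jerk j(t) = 72·t. L'intégrale du jerk, avec a(0) = -6, donne l'accélération: a(t) = 36·t^2 - 6. Nous avons l'accélération a(t) = 36·t^2 - 6. En substituant t = 2: a(2) = 138.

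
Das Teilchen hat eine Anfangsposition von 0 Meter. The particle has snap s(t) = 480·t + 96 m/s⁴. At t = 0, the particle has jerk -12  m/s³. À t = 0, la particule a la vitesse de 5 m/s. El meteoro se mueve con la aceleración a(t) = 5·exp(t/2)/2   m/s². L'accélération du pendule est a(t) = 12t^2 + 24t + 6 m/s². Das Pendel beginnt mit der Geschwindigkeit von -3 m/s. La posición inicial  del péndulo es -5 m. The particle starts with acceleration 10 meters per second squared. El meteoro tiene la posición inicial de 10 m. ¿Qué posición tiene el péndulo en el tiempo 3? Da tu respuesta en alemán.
Um dies zu lösen, müssen wir 2 Integrale unserer Gleichung für die Beschleunigung a(t) = 12·t^2 + 24·t + 6 finden. Durch Integration von der Beschleunigung und Verwendung der Anfangsbedingung v(0) = -3, erhalten wir v(t) = 4·t^3 + 12·t^2 + 6·t - 3. Durch Integration von der Geschwindigkeit und Verwendung der Anfangsbedingung x(0) = -5, erhalten wir x(t) = t^4 + 4·t^3 + 3·t^2 - 3·t - 5. Mit x(t) = t^4 + 4·t^3 + 3·t^2 - 3·t - 5 und Einsetzen von t = 3, finden wir x = 202.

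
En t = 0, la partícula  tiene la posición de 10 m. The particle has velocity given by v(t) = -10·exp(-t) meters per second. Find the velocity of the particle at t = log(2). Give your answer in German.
Wir haben die Geschwindigkeit v(t) = -10·exp(-t). Durch Einsetzen von t = log(2): v(log(2)) = -5.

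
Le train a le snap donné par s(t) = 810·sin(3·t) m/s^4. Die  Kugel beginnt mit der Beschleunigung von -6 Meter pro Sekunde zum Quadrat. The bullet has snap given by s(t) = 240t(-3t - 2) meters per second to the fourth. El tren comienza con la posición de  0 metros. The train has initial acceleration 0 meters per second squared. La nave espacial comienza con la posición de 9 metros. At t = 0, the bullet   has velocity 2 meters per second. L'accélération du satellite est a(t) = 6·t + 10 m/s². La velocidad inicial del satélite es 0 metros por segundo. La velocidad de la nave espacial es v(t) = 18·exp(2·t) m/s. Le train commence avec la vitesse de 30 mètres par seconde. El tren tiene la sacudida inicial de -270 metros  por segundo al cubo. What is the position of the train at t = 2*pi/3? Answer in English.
We need to integrate our snap equation s(t) = 810·sin(3·t) 4 times. Taking ∫s(t)dt and applying j(0) = -270, we find j(t) = -270·cos(3·t). The integral of jerk, with a(0) = 0, gives acceleration: a(t) = -90·sin(3·t). Integrating acceleration and using the initial condition v(0) = 30, we get v(t) = 30·cos(3·t). The antiderivative of velocity, with x(0) = 0, gives position: x(t) = 10·sin(3·t). From the given position equation x(t) = 10·sin(3·t), we substitute t = 2*pi/3 to get x = 0.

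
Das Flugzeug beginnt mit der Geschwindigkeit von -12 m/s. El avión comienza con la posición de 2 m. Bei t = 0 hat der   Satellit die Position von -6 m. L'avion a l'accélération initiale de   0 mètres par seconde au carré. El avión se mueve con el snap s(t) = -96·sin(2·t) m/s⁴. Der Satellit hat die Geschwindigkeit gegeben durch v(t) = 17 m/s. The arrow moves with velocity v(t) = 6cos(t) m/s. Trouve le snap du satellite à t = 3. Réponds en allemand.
Wir müssen unsere Gleichung für die Geschwindigkeit v(t) = 17 3-mal ableiten. Die Ableitung von der Geschwindigkeit ergibt die Beschleunigung: a(t) = 0. Durch Ableiten von der Beschleunigung erhalten wir den Ruck: j(t) = 0. Die Ableitung von dem Ruck ergibt den Snap: s(t) = 0. Mit s(t) = 0 und Einsetzen von t = 3, finden wir s = 0.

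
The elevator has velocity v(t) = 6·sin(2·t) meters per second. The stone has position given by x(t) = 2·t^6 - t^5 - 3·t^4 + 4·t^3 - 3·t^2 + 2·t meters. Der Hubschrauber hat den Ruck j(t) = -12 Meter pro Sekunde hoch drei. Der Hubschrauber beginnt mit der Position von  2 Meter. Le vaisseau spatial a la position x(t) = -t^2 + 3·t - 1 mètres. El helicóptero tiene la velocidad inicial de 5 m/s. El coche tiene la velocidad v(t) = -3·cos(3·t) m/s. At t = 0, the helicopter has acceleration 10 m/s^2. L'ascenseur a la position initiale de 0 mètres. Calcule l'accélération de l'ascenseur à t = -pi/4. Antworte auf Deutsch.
Wir müssen unsere Gleichung für die Geschwindigkeit v(t) = 6·sin(2·t) 1-mal ableiten. Mit d/dt von v(t) finden wir a(t) = 12·cos(2·t). Wir haben die Beschleunigung a(t) = 12·cos(2·t). Durch Einsetzen von t = -pi/4: a(-pi/4) = 0.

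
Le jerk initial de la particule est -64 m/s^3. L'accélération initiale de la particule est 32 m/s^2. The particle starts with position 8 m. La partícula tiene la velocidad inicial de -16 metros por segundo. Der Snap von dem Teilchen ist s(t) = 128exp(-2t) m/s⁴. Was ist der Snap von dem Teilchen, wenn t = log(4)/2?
Aus der Gleichung für den Snap s(t) = 128·exp(-2·t), setzen wir t = log(4)/2 ein und erhalten s = 32.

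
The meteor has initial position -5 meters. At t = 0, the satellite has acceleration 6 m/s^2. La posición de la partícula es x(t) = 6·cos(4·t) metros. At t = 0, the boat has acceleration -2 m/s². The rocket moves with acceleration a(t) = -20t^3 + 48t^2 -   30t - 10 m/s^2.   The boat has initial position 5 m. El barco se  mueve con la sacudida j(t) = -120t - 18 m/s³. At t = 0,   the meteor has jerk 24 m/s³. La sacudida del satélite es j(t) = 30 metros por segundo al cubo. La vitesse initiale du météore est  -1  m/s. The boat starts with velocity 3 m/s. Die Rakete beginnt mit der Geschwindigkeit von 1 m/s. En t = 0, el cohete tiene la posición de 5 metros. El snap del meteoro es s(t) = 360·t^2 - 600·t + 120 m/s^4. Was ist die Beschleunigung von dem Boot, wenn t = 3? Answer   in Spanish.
Debemos encontrar la antiderivada de nuestra ecuación de la sacudida j(t) = -120·t - 18 1 vez. Integrando la sacudida y usando la condición inicial a(0) = -2, obtenemos a(t) = -60·t^2 - 18·t - 2. Tenemos la aceleración a(t) = -60·t^2 - 18·t - 2. Sustituyendo t = 3: a(3) = -596.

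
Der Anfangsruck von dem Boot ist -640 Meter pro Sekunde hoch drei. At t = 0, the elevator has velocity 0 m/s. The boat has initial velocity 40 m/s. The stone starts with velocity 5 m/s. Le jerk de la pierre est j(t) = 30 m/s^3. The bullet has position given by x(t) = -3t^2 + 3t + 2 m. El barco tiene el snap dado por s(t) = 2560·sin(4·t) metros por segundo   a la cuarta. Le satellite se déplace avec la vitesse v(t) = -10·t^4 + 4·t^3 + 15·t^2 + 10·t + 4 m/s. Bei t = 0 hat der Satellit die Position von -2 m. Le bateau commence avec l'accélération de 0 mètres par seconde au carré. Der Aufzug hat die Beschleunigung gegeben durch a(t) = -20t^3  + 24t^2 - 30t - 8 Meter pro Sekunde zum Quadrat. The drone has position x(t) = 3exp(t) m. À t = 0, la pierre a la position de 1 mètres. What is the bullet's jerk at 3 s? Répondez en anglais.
Starting from position x(t) = -3·t^2 + 3·t + 2, we take 3 derivatives. Taking d/dt of x(t), we find v(t) = 3 - 6·t. Differentiating velocity, we get acceleration: a(t) = -6. Taking d/dt of a(t), we find j(t) = 0. Using j(t) = 0 and substituting t = 3, we find j = 0.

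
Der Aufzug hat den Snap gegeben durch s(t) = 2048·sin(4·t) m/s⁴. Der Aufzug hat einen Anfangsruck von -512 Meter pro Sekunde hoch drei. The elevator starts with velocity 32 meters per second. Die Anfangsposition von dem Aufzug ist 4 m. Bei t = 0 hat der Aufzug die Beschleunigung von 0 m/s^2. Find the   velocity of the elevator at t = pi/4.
To find the answer, we compute 3 integrals of s(t) = 2048·sin(4·t). The integral of snap, with j(0) = -512, gives jerk: j(t) = -512·cos(4·t). The antiderivative of jerk, with a(0) = 0, gives acceleration: a(t) = -128·sin(4·t). The integral of acceleration is velocity. Using v(0) = 32, we get v(t) = 32·cos(4·t). From the given velocity equation v(t) = 32·cos(4·t), we substitute t = pi/4 to get v = -32.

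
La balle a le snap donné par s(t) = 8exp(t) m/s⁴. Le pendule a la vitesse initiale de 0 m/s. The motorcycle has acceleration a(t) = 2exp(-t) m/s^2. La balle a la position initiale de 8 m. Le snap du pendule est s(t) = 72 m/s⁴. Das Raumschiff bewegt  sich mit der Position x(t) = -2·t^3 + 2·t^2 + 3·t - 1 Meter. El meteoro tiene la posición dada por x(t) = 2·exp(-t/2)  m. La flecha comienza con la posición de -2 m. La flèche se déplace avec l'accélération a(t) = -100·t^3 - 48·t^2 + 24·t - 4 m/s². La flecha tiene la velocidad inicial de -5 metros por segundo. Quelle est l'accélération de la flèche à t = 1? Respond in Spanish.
Tenemos la aceleración a(t) = -100·t^3 - 48·t^2 + 24·t - 4. Sustituyendo t = 1: a(1) = -128.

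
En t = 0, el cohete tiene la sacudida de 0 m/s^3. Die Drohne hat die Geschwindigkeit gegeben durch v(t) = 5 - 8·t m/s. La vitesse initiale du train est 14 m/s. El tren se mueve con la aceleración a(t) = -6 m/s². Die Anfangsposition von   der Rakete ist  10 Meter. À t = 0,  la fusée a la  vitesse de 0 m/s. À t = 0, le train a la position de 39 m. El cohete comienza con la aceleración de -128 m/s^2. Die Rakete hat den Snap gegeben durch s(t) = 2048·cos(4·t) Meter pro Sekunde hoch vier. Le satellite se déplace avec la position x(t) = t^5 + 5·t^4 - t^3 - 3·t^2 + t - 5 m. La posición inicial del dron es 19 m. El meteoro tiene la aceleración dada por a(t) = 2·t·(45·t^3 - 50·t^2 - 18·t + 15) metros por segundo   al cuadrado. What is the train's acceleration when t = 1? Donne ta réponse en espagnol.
Usando a(t) = -6 y sustituyendo t = 1, encontramos a = -6.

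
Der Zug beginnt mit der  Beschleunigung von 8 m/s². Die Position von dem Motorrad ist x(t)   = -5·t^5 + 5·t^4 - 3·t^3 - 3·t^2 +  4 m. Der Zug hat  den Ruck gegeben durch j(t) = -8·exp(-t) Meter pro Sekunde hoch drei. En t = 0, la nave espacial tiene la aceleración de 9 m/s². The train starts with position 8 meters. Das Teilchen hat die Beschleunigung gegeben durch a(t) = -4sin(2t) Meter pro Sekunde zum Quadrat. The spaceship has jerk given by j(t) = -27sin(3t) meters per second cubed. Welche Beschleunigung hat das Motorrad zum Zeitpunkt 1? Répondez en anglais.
To solve this, we need to take 2 derivatives of our position equation x(t) = -5·t^5 + 5·t^4 - 3·t^3 - 3·t^2 + 4. The derivative of position gives velocity: v(t) = -25·t^4 + 20·t^3 - 9·t^2 - 6·t. Taking d/dt of v(t), we find a(t) = -100·t^3 + 60·t^2 - 18·t - 6. Using a(t) = -100·t^3 + 60·t^2 - 18·t - 6 and substituting t = 1, we find a = -64.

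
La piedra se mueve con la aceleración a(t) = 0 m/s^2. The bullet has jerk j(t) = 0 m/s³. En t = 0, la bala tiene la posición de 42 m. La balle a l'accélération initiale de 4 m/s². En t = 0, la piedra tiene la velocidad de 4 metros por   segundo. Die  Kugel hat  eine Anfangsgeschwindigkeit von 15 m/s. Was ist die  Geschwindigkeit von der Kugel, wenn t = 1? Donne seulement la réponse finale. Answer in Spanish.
La respuesta es 19.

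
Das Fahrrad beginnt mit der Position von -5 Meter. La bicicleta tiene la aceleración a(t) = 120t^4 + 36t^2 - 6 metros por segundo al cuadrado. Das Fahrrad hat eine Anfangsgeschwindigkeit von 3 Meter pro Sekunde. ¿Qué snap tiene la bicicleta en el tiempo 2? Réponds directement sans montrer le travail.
La respuesta es 5832.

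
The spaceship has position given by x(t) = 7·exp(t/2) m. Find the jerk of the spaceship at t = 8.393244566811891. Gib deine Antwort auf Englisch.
We must differentiate our position equation x(t) = 7·exp(t/2) 3 times. Differentiating position, we get velocity: v(t) = 7·exp(t/2)/2. Differentiating velocity, we get acceleration: a(t) = 7·exp(t/2)/4. The derivative of acceleration gives jerk: j(t) = 7·exp(t/2)/8. From the given jerk equation j(t) = 7·exp(t/2)/8, we substitute t = 8.393244566811891 to get j = 58.1537805600332.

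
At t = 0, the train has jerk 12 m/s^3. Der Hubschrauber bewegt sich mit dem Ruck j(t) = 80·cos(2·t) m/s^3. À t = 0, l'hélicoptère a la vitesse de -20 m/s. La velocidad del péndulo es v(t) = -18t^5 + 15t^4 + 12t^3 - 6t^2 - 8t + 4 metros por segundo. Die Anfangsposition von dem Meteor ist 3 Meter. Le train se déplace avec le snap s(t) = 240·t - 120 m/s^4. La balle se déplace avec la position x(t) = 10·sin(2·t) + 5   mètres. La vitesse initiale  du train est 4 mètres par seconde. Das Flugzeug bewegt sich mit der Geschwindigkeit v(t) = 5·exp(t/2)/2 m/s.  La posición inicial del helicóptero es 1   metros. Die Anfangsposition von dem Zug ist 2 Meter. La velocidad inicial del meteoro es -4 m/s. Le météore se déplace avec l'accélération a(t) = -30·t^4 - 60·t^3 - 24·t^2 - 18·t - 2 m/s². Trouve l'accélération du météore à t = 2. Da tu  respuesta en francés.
En utilisant a(t) = -30·t^4 - 60·t^3 - 24·t^2 - 18·t - 2 et en substituant t = 2, nous trouvons a = -1094.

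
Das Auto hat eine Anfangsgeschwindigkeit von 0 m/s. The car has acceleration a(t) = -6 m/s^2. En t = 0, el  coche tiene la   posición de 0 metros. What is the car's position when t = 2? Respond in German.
Wir müssen die Stammfunktion unserer Gleichung für die Beschleunigung a(t) = -6 2-mal finden. Die Stammfunktion von der Beschleunigung, mit v(0) = 0, ergibt die Geschwindigkeit: v(t) = -6·t. Das Integral von der Geschwindigkeit ist die Position. Mit x(0) = 0 erhalten wir x(t) = -3·t^2. Wir haben die Position x(t) = -3·t^2. Durch Einsetzen von t = 2: x(2) = -12.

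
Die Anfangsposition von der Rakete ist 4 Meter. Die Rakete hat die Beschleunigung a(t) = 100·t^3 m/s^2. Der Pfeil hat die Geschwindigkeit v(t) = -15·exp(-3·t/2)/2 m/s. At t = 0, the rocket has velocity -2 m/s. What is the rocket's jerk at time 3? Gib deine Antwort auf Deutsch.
Um dies zu lösen, müssen wir 1 Ableitung unserer Gleichung für die Beschleunigung a(t) = 100·t^3 nehmen. Mit d/dt von a(t) finden wir j(t) = 300·t^2. Aus der Gleichung für den Ruck j(t) = 300·t^2, setzen wir t = 3 ein und erhalten j = 2700.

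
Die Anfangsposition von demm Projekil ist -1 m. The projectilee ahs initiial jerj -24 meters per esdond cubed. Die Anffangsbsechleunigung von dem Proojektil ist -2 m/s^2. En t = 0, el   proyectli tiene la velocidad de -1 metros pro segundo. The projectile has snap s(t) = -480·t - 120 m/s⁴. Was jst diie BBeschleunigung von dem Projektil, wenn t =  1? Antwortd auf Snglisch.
We need to integrate our snap equation s(t) = -480·t - 120 2 times. Finding the integral of s(t) and using j(0) = -24: j(t) = -240·t^2 - 120·t - 24. The antiderivative of jerk, with a(0) = -2, gives acceleration: a(t) = -80·t^3 - 60·t^2 - 24·t - 2. We have acceleration a(t) = -80·t^3 - 60·t^2 - 24·t - 2. Substituting t = 1: a(1) = -166.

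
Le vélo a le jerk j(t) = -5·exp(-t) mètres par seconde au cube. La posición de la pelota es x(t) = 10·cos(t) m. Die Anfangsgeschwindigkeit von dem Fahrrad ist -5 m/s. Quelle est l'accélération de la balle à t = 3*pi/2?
En partant de la position x(t) = 10·cos(t), nous prenons 2 dérivées. En prenant d/dt de x(t), nous trouvons v(t) = -10·sin(t). En dérivant la vitesse, nous obtenons l'accélération: a(t) = -10·cos(t). En utilisant a(t) = -10·cos(t) et en substituant t = 3*pi/2, nous trouvons a = 0.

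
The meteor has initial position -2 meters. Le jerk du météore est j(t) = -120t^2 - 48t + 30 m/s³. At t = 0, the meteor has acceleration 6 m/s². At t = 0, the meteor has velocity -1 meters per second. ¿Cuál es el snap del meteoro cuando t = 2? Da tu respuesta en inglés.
To solve this, we need to take 1 derivative of our jerk equation j(t) = -120·t^2 - 48·t + 30. Differentiating jerk, we get snap: s(t) = -240·t - 48. We have snap s(t) = -240·t - 48. Substituting t = 2: s(2) = -528.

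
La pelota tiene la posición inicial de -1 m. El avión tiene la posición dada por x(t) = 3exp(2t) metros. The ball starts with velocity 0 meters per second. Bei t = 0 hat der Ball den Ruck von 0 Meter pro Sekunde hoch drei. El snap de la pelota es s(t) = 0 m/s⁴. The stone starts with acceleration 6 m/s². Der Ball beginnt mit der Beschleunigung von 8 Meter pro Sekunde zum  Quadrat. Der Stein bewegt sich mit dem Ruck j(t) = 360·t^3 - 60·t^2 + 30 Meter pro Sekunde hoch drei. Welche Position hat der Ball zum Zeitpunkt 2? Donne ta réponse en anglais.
Starting from snap s(t) = 0, we take 4 integrals. The integral of snap, with j(0) = 0, gives jerk: j(t) = 0. Finding the antiderivative of j(t) and using a(0) = 8: a(t) = 8. The antiderivative of acceleration is velocity. Using v(0) = 0, we get v(t) = 8·t. Finding the antiderivative of v(t) and using x(0) = -1: x(t) = 4·t^2 - 1. We have position x(t) = 4·t^2 - 1. Substituting t = 2: x(2) = 15.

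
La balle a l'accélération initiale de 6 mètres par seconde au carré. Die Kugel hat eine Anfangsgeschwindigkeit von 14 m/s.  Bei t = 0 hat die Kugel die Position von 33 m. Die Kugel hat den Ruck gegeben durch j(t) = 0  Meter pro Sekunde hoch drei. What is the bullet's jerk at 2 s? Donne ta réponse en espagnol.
Usando j(t) = 0 y sustituyendo t = 2, encontramos j = 0.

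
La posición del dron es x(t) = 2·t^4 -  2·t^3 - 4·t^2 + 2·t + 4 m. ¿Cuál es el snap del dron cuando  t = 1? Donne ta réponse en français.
En partant de la position x(t) = 2·t^4 - 2·t^3 - 4·t^2 + 2·t + 4, nous prenons 4 dérivées. En dérivant la position, nous obtenons la vitesse: v(t) = 8·t^3 - 6·t^2 - 8·t + 2. La dérivée de la vitesse donne l'accélération: a(t) = 24·t^2 - 12·t - 8. En prenant d/dt de a(t), nous trouvons j(t) = 48·t - 12. En dérivant le jerk, nous obtenons le snap: s(t) = 48. Nous avons le snap s(t) = 48. En substituant t = 1: s(1) = 48.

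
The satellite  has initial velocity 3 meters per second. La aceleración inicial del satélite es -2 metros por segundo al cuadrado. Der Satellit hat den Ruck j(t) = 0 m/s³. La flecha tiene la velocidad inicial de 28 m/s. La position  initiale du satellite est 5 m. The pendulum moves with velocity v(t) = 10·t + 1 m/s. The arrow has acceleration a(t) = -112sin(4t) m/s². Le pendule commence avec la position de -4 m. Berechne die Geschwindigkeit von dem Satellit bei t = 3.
Wir müssen das Integral unserer Gleichung für den Ruck j(t) = 0 2-mal finden. Durch Integration von dem Ruck und Verwendung der Anfangsbedingung a(0) = -2, erhalten wir a(t) = -2. Mit ∫a(t)dt und Anwendung von v(0) = 3, finden wir v(t) = 3 - 2·t. Wir haben die Geschwindigkeit v(t) = 3 - 2·t. Durch Einsetzen von t = 3: v(3) = -3.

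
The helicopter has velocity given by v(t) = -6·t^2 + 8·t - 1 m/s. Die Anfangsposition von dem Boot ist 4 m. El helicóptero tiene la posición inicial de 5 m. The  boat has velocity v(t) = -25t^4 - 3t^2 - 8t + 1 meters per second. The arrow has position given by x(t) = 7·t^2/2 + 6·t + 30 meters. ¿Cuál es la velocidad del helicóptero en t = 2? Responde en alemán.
Mit v(t) = -6·t^2 + 8·t - 1 und Einsetzen von t = 2, finden wir v = -9.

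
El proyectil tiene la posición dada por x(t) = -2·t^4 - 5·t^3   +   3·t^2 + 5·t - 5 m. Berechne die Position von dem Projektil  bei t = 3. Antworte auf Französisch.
De l'équation de la position x(t) = -2·t^4 - 5·t^3 + 3·t^2 + 5·t - 5, nous substituons t = 3 pour obtenir x = -260.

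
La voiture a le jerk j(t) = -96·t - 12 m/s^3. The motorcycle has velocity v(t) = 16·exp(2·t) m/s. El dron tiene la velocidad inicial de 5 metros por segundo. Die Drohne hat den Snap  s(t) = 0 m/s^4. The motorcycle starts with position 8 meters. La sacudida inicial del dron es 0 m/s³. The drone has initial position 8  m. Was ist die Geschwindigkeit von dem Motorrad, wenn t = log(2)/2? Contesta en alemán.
Wir haben die Geschwindigkeit v(t) = 16·exp(2·t). Durch Einsetzen von t = log(2)/2: v(log(2)/2) = 32.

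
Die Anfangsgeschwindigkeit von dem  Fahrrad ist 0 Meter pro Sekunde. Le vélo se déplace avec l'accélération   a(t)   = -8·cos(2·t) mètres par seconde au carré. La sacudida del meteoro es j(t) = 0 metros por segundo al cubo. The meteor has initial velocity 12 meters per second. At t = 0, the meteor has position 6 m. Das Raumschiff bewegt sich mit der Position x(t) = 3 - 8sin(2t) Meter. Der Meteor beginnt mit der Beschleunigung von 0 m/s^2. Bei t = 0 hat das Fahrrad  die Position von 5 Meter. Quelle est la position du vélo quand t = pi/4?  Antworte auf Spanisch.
Para resolver esto, necesitamos tomar 2 integrales de nuestra ecuación de la aceleración a(t) = -8·cos(2·t). Tomando ∫a(t)dt y aplicando v(0) = 0, encontramos v(t) = -4·sin(2·t). La antiderivada de la velocidad, con x(0) = 5, da la posición: x(t) = 2·cos(2·t) + 3. Usando x(t) = 2·cos(2·t) + 3 y sustituyendo t = pi/4, encontramos x = 3.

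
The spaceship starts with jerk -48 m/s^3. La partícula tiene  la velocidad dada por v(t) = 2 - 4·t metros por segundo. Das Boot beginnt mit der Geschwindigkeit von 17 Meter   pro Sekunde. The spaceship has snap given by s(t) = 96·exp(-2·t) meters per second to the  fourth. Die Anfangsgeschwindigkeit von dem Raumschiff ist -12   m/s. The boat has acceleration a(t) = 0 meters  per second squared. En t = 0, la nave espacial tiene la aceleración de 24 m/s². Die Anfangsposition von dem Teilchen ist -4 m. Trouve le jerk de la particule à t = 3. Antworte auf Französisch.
Pour résoudre ceci, nous devons prendre 2 dérivées de notre équation de la vitesse v(t) = 2 - 4·t. La dérivée de la vitesse donne l'accélération: a(t) = -4. En prenant d/dt de a(t), nous trouvons j(t) = 0. Nous avons le jerk j(t) = 0. En substituant t = 3: j(3) = 0.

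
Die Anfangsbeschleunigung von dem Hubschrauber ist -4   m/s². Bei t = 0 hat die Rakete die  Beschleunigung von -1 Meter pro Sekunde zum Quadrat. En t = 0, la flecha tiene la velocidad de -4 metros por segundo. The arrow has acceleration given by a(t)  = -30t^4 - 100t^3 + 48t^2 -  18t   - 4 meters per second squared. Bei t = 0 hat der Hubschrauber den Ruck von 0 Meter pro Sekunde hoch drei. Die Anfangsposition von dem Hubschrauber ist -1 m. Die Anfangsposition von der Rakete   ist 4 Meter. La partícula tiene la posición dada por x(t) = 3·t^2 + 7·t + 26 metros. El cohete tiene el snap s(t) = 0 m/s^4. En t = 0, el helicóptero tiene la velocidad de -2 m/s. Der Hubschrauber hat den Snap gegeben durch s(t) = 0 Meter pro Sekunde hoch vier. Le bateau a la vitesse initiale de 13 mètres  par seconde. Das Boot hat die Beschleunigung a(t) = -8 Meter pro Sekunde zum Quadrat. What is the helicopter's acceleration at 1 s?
Starting from snap s(t) = 0, we take 2 antiderivatives. Taking ∫s(t)dt and applying j(0) = 0, we find j(t) = 0. The antiderivative of jerk is acceleration. Using a(0) = -4, we get a(t) = -4. From the given acceleration equation a(t) = -4, we substitute t = 1 to get a = -4.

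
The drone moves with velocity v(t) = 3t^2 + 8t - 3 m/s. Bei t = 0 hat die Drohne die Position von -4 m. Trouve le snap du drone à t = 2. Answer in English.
We must differentiate our velocity equation v(t) = 3·t^2 + 8·t - 3 3 times. The derivative of velocity gives acceleration: a(t) = 6·t + 8. The derivative of acceleration gives jerk: j(t) = 6. Taking d/dt of j(t), we find s(t) = 0. Using s(t) = 0 and substituting t = 2, we find s = 0.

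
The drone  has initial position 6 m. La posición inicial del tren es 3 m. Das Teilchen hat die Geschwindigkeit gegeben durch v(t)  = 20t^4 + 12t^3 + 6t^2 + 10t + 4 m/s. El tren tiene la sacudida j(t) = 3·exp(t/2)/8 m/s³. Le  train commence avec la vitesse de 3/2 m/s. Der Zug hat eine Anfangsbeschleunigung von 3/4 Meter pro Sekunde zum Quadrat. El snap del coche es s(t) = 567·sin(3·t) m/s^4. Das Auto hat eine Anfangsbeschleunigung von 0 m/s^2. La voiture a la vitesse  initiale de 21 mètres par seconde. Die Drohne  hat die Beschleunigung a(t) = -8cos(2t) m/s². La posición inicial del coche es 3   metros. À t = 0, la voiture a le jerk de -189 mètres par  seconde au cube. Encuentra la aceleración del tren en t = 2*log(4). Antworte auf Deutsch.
Wir müssen unsere Gleichung für den Ruck j(t) = 3·exp(t/2)/8 1-mal integrieren. Mit ∫j(t)dt und Anwendung von a(0) = 3/4, finden wir a(t) = 3·exp(t/2)/4. Mit a(t) = 3·exp(t/2)/4 und Einsetzen von t = 2*log(4), finden wir a = 3.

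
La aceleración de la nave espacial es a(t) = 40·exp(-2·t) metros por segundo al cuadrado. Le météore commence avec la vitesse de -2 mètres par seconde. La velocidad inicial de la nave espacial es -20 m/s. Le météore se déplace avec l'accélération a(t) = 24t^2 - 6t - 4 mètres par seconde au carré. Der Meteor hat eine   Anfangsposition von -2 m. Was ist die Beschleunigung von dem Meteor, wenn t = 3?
Aus der Gleichung für die Beschleunigung a(t) = 24·t^2 - 6·t - 4, setzen wir t = 3 ein und erhalten a = 194.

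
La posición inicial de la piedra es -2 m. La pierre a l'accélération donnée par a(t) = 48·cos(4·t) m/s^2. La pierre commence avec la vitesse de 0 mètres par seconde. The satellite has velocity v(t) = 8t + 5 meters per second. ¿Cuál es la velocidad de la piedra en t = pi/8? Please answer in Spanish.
Para resolver esto, necesitamos tomar 1 antiderivada de nuestra ecuación de la aceleración a(t) = 48·cos(4·t). Integrando la aceleración y usando la condición inicial v(0) = 0, obtenemos v(t) = 12·sin(4·t). Usando v(t) = 12·sin(4·t) y sustituyendo t = pi/8, encontramos v = 12.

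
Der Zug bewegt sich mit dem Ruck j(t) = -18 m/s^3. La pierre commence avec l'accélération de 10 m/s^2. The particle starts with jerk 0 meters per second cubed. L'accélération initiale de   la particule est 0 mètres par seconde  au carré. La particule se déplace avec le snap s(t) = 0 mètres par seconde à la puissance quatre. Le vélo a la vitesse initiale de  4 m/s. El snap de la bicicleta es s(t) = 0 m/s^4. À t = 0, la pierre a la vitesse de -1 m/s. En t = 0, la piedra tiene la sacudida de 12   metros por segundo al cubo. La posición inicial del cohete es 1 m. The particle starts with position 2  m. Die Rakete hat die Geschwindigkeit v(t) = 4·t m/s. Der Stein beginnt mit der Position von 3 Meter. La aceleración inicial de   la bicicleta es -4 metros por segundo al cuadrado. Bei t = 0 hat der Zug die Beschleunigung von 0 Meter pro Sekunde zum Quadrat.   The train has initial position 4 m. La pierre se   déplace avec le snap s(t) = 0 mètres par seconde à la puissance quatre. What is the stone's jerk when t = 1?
We need to integrate our snap equation s(t) = 0 1 time. Integrating snap and using the initial condition j(0) = 12, we get j(t) = 12. We have jerk j(t) = 12. Substituting t = 1: j(1) = 12.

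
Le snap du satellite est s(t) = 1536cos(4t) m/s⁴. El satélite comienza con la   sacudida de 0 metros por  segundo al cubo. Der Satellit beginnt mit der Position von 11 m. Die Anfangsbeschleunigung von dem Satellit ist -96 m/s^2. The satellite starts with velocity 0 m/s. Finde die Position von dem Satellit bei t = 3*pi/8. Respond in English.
Starting from snap s(t) = 1536·cos(4·t), we take 4 integrals. The integral of snap, with j(0) = 0, gives jerk: j(t) = 384·sin(4·t). The integral of jerk is acceleration. Using a(0) = -96, we get a(t) = -96·cos(4·t). The antiderivative of acceleration is velocity. Using v(0) = 0, we get v(t) = -24·sin(4·t). Finding the antiderivative of v(t) and using x(0) = 11: x(t) = 6·cos(4·t) + 5. From the given position equation x(t) = 6·cos(4·t) + 5, we substitute t = 3*pi/8 to get x = 5.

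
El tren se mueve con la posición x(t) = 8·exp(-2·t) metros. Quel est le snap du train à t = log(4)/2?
Pour résoudre ceci, nous devons prendre 4 dérivées de notre équation de la position x(t) = 8·exp(-2·t). La dérivée de la position donne la vitesse: v(t) = -16·exp(-2·t). En dérivant la vitesse, nous obtenons l'accélération: a(t) = 32·exp(-2·t). En prenant d/dt de a(t), nous trouvons j(t) = -64·exp(-2·t). En dérivant le jerk, nous obtenons le snap: s(t) = 128·exp(-2·t). En utilisant s(t) = 128·exp(-2·t) et en substituant t = log(4)/2, nous trouvons s = 32.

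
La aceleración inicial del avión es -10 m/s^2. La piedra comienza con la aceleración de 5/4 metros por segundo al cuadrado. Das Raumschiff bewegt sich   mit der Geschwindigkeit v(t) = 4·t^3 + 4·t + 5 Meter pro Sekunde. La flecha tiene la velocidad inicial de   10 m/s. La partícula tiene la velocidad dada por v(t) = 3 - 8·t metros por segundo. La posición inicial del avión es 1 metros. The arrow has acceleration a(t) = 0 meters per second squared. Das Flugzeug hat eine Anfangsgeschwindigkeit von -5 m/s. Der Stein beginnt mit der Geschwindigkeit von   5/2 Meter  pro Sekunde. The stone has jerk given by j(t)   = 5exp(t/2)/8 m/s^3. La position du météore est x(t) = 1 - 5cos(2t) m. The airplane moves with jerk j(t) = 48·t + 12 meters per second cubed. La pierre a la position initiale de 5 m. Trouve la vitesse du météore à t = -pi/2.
En partant de la position x(t) = 1 - 5·cos(2·t), nous prenons 1 dérivée. La dérivée de la position donne la vitesse: v(t) = 10·sin(2·t). De l'équation de la vitesse v(t) = 10·sin(2·t), nous substituons t = -pi/2 pour obtenir v = 0.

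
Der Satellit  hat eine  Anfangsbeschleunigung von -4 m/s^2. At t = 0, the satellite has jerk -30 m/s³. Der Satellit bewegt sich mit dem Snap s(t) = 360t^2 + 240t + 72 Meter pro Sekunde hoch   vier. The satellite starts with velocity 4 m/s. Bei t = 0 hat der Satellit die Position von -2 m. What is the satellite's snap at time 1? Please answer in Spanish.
De la ecuación del snap s(t) = 360·t^2 + 240·t + 72, sustituimos t = 1 para obtener s = 672.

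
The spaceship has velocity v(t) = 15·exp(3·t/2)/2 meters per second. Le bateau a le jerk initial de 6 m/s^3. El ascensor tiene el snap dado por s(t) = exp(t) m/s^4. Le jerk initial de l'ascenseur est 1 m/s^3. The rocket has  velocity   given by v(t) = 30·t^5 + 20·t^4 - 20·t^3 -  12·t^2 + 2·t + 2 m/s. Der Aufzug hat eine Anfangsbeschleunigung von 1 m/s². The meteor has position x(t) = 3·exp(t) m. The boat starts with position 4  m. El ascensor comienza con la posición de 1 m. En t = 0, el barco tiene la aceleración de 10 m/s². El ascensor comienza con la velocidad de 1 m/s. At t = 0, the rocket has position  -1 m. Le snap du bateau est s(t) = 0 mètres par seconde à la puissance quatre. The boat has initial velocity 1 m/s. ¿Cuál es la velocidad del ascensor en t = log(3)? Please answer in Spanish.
Necesitamos integrar nuestra ecuación del snap s(t) = exp(t) 3 veces. La antiderivada del snap, con j(0) = 1, da la sacudida: j(t) = exp(t). La antiderivada de la sacudida, con a(0) = 1, da la aceleración: a(t) = exp(t). Integrando la aceleración y usando la condición inicial v(0) = 1, obtenemos v(t) = exp(t). Usando v(t) = exp(t) y sustituyendo t = log(3), encontramos v = 3.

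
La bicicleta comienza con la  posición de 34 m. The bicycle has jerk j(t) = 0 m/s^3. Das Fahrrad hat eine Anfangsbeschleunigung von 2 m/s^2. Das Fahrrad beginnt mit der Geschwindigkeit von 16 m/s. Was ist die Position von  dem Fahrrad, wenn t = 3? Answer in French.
Nous devons intégrer notre équation du jerk j(t) = 0 3 fois. La primitive du jerk est l'accélération. En utilisant a(0) = 2, nous obtenons a(t) = 2. L'intégrale de l'accélération, avec v(0) = 16, donne la vitesse: v(t) = 2·t + 16. L'intégrale de la vitesse, avec x(0) = 34, donne la position: x(t) = t^2 + 16·t + 34. Nous avons la position x(t) = t^2 + 16·t + 34. En substituant t = 3: x(3) = 91.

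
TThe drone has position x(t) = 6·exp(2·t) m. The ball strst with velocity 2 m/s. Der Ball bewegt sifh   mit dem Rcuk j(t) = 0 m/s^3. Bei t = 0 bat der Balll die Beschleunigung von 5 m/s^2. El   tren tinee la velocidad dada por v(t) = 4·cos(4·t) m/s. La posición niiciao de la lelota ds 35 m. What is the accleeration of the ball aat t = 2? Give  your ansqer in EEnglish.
We must find the integral of our jerk equation j(t) = 0 1 time. The integral of jerk, with a(0) = 5, gives acceleration: a(t) = 5. We have acceleration a(t) = 5. Substituting t = 2: a(2) = 5.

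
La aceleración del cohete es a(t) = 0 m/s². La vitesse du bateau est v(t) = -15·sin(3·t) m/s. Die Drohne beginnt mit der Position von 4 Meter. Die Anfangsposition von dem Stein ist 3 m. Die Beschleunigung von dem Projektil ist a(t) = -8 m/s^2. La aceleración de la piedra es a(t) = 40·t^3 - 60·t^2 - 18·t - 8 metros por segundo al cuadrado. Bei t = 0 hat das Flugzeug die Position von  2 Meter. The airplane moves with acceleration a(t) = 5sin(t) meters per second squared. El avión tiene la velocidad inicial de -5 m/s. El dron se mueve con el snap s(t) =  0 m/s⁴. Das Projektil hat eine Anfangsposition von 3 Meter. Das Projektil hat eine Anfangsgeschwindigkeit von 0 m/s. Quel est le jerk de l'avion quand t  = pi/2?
En partant de l'accélération a(t) = 5·sin(t), nous prenons 1 dérivée. La dérivée de l'accélération donne le jerk: j(t) = 5·cos(t). En utilisant j(t) = 5·cos(t) et en substituant t = pi/2, nous trouvons j = 0.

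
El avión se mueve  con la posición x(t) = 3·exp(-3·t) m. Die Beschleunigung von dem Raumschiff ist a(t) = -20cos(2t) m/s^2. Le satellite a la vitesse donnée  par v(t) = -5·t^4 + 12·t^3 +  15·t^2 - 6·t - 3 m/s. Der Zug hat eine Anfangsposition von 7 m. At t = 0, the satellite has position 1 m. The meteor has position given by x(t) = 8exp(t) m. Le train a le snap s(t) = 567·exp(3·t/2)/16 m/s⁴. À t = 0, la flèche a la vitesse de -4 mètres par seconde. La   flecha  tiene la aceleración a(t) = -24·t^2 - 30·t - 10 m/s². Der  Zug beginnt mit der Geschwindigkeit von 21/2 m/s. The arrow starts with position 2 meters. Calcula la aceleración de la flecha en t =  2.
Tenemos la aceleración a(t) = -24·t^2 - 30·t - 10. Sustituyendo t = 2: a(2) = -166.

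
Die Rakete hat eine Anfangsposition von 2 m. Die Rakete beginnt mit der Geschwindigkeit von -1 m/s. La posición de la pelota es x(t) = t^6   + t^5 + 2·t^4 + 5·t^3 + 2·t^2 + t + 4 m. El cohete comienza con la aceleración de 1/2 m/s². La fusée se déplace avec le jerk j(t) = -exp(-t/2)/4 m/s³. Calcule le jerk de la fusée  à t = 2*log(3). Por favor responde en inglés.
Using j(t) = -exp(-t/2)/4 and substituting t = 2*log(3), we find j = -1/12.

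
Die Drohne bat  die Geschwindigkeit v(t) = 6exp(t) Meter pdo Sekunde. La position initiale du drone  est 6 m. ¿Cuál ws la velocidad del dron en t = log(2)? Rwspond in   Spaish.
Usando v(t) = 6·exp(t) y sustituyendo t = log(2), encontramos v = 12.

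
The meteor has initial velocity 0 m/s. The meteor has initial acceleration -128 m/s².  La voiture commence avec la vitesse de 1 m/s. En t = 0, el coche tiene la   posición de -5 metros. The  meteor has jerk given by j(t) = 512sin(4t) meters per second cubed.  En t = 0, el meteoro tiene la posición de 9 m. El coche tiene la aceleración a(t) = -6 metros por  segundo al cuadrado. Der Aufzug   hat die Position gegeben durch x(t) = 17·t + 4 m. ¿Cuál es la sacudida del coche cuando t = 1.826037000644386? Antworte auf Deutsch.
Wir müssen unsere Gleichung für die Beschleunigung a(t) = -6 1-mal ableiten. Die Ableitung von der Beschleunigung ergibt den Ruck: j(t) = 0. Mit j(t) = 0 und Einsetzen von t = 1.826037000644386, finden wir j = 0.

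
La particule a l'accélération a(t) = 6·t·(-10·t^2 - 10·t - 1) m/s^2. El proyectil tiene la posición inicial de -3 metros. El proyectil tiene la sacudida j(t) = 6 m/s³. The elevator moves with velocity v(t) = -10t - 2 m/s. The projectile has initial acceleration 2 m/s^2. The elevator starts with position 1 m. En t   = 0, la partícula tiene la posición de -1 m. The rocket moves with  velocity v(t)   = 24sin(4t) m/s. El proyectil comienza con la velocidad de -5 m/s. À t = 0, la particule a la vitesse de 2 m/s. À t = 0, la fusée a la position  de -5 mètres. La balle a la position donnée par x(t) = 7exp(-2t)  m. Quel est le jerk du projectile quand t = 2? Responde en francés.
Nous avons le jerk j(t) = 6. En substituant t = 2: j(2) = 6.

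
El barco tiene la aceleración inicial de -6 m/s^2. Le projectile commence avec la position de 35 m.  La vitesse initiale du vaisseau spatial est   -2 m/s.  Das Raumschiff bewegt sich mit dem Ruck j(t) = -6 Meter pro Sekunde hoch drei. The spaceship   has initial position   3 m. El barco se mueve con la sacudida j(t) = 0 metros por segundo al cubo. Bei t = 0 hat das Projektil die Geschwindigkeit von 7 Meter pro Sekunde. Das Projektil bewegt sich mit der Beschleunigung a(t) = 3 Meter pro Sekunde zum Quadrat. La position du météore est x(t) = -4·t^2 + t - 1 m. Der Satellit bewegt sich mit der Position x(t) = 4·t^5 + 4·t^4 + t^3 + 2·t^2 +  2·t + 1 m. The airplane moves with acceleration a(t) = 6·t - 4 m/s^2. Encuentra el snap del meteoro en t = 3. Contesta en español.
Partiendo de la posición x(t) = -4·t^2 + t - 1, tomamos 4 derivadas. Tomando d/dt de x(t), encontramos v(t) = 1 - 8·t. La derivada de la velocidad da la aceleración: a(t) = -8. La derivada de la aceleración da la sacudida: j(t) = 0. Tomando d/dt de j(t), encontramos s(t) = 0. Tenemos el snap s(t) = 0. Sustituyendo t = 3: s(3) = 0.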